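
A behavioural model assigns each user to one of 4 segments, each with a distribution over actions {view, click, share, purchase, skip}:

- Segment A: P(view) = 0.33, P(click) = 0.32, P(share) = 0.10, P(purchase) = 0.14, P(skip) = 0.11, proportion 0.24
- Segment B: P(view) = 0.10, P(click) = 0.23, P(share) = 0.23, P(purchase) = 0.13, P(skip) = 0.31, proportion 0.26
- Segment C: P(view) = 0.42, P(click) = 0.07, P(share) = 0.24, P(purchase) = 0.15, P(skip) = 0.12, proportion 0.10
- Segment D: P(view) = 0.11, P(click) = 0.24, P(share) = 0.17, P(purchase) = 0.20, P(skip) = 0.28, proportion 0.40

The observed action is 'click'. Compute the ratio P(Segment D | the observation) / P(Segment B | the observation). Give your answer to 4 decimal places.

Posterior odds = (w_i f_i(x)) / (w_j f_j(x)); the normalising sum cancels.
Component likelihoods at x = 'click':
  L_A = P(click | comp) = 0.32
  L_B = P(click | comp) = 0.23
  L_C = P(click | comp) = 0.07
  L_D = P(click | comp) = 0.24
Posterior odds = (w_D·L_D) / (w_B·L_B) = (0.40·0.24) / (0.26·0.23) = 0.096 / 0.0598 ≈ 1.6054

1.6054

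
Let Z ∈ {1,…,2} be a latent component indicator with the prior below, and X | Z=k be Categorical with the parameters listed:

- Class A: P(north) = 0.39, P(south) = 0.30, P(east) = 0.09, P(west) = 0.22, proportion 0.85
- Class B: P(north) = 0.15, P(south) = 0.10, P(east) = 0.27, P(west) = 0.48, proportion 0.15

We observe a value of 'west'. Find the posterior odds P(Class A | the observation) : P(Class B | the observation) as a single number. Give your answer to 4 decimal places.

2.5972

Only the two components matter; the odds are (π_i f_i(x)) / (π_j f_j(x)).
Evaluate each component's likelihood at the observed value:
  L_A = 0.22
  L_B = 0.48
Posterior odds = (π_A·L_A) / (π_B·L_B) = (0.85·0.22) / (0.15·0.48) = 0.187 / 0.072 ≈ 2.5972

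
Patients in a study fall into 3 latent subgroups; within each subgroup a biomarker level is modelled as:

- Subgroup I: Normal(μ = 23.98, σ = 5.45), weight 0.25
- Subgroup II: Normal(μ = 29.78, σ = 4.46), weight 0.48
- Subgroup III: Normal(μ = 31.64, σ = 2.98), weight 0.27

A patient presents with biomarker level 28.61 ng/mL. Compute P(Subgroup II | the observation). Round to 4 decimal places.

The responsibility of component k is π_k f_k(x) divided by Σ_j π_j f_j(x).
Normal densities:
  f_I = (1/(5.45·√(2π)))·exp(−(28.61−23.98)²/(2·5.45²)) = 0.073200·exp(-0.36086) = 0.0510263
  f_II = (1/(4.46·√(2π)))·exp(−(28.61−29.78)²/(2·4.46²)) = 0.089449·exp(-0.03441) = 0.0864234
  f_III = (1/(2.98·√(2π)))·exp(−(28.61−31.64)²/(2·2.98²)) = 0.133873·exp(-0.51692) = 0.079836
Multiply by the mixture weights:
  π_I·f_I = 0.25 × 0.0510263 = 0.0127566
  π_II·f_II = 0.48 × 0.0864234 = 0.0414833
  π_III·f_III = 0.27 × 0.079836 = 0.0215557
Denominator: 0.0127566 + 0.0414833 + 0.0215557 = 0.0757955
P(Subgroup II | data) ≈ 0.5473

0.5473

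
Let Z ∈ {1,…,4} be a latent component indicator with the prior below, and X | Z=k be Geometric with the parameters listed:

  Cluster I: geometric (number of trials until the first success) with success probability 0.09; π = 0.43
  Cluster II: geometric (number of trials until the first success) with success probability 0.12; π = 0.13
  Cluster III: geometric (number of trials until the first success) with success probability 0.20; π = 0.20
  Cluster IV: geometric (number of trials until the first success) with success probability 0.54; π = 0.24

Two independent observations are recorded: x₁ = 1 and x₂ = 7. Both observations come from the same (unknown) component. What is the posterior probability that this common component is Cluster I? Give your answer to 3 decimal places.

0.353

Apply Bayes' rule: the posterior for each component is proportional to its prior times its likelihood at x.
Since both observations come from the same component, the likelihood for component k is f_k(x₁)·f_k(x₂).
  f_I = [0.09·(1−0.09)^0 = 0.09·1 = 0.09] × [0.0511082] = 0.00459974
  f_II = [0.12·(1−0.12)^0 = 0.12·1 = 0.12] × [0.0557285] = 0.00668742
  f_III = [0.20·(1−0.20)^0 = 0.20·1 = 0.2] × [0.0524288] = 0.0104858
  f_IV = [0.54·(1−0.54)^0 = 0.54·1 = 0.54] × [0.00511612] = 0.0027627
Prior × likelihood for each component:
  w_I·f_I = 0.43 × 0.00459974 = 0.00197789
  w_II·f_II = 0.13 × 0.00668742 = 0.000869364
  w_III·f_III = 0.20 × 0.0104858 = 0.00209715
  w_IV·f_IV = 0.24 × 0.0027627 = 0.000663049
Evidence: 0.00197789 + 0.000869364 + 0.00209715 + 0.000663049 = 0.00560745
P(Cluster I | x₁,x₂) ≈ 0.353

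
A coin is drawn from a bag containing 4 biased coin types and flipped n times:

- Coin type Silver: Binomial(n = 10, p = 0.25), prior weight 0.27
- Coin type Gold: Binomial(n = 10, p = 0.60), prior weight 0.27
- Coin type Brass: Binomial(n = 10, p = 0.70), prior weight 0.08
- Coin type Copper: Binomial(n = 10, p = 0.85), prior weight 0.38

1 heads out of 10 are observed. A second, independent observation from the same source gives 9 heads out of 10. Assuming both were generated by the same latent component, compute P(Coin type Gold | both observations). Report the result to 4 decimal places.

Posterior ∝ prior × likelihood, so P(k | x) ∝ π_k f_k(x); normalise over all components.
Since both observations come from the same component, the likelihood for component k is f_k(x₁)·f_k(x₂).
  f_Silver = [0.187712] × [2.86102e-05] = 5.37048e-06
  f_Gold = [0.00157286] × [0.0403108] = 6.34034e-05
  f_Brass = [0.000137781] × [0.121061] = 1.66799e-05
  f_Copper = [3.26769e-07] × [0.347425] = 1.13528e-07
Weight by the priors:
  π_Silver·f_Silver = 0.27 × 5.37048e-06 = 1.45003e-06
  π_Gold·f_Gold = 0.27 × 6.34034e-05 = 1.71189e-05
  π_Brass·f_Brass = 0.08 × 1.66799e-05 = 1.33439e-06
  π_Copper·f_Copper = 0.38 × 1.13528e-07 = 4.31405e-08
Denominator: 1.45003e-06 + 1.71189e-05 + 1.33439e-06 + 4.31405e-08 = 1.99465e-05
P(Coin type Gold | data) ≈ 0.8582

0.8582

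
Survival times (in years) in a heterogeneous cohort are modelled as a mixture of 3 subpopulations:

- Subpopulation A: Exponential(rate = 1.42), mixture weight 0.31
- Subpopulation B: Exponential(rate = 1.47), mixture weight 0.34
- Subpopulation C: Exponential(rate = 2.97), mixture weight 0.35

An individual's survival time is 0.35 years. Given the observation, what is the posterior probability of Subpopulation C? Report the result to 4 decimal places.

0.3935

P(component k | x) = π_k·f_k(x) / marginal(x), where marginal(x) = Σ_j π_j·f_j(x).
Evaluate each component's likelihood at the observed value:
  p_A = 1.42·e^(−1.42·0.35) = 1.42·e^(−0.4970) = 0.863861
  p_B = 1.47·e^(−1.47·0.35) = 1.47·e^(−0.5145) = 0.878765
  p_C = 2.97·e^(−2.97·0.35) = 2.97·e^(−1.0395) = 1.05029
Prior × likelihood for each component:
  π_A·p_A = 0.31 × 0.863861 = 0.267797
  π_B·p_B = 0.34 × 0.878765 = 0.29878
  π_C·p_C = 0.35 × 1.05029 = 0.3676
Normaliser: 0.267797 + 0.29878 + 0.3676 = 0.934177
Responsibility of Subpopulation C: 0.3676 / 0.934177 ≈ 0.3935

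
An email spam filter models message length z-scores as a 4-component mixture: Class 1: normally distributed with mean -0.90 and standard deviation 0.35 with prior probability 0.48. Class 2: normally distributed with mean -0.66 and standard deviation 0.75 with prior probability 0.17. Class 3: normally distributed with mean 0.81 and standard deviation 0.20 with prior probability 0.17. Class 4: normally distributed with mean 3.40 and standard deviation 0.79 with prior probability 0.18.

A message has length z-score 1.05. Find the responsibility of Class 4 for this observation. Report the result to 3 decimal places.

Apply Bayes' rule: the posterior for each component is proportional to its prior times its likelihood at x.
Component likelihoods at x = 1.05:
  L_1 = 2.07212e-07
  L_2 = 0.0395394
  L_3 = 0.97093
  L_4 = 0.00605066
Unnormalised posteriors:
  π_1·L_1 = 0.48 × 2.07212e-07 = 9.94616e-08
  π_2·L_2 = 0.17 × 0.0395394 = 0.00672171
  π_3·L_3 = 0.17 × 0.97093 = 0.165058
  π_4·L_4 = 0.18 × 0.00605066 = 0.00108912
Evidence: 9.94616e-08 + 0.00672171 + 0.165058 + 0.00108912 = 0.172869
Responsibility of Class 4: 0.00108912 / 0.172869 ≈ 0.006

0.006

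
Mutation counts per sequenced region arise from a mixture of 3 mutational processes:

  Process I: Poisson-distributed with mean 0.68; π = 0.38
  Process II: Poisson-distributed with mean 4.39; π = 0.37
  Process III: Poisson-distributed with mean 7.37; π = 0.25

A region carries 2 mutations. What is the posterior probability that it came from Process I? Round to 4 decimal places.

The responsibility of component k is π_k f_k(x) divided by Σ_j π_j f_j(x).
Component likelihoods at x = 2 mutations:
  f_I = e^(−0.68)·0.68^2/2! = 0.11713
  f_II = e^(−4.39)·4.39^2/2! = 0.119494
  f_III = e^(−7.37)·7.37^2/2! = 0.0171062
Prior × likelihood for each component:
  π_I·f_I = 0.38 × 0.11713 = 0.0445093
  π_II·f_II = 0.37 × 0.119494 = 0.0442128
  π_III·f_III = 0.25 × 0.0171062 = 0.00427656
Sum: 0.0445093 + 0.0442128 + 0.00427656 = 0.0929987
P(Process I | data) ≈ 0.4786

0.4786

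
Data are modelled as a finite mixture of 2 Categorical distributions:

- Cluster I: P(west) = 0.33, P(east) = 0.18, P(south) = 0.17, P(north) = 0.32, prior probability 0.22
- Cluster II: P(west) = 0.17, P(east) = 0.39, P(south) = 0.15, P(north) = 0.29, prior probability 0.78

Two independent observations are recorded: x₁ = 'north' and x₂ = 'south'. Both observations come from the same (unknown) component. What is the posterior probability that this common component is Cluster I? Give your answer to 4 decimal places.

0.2608

P(component k | x) = P(Z=k)·f_k(x) / marginal(x), where marginal(x) = Σ_j P(Z=j)·f_j(x).
Since both observations come from the same component, the likelihood for component k is f_k(x₁)·f_k(x₂).
  L_I = [0.32] × [0.17] = 0.0544
  L_II = [0.29] × [0.15] = 0.0435
Unnormalised posteriors:
  P(Z=I)·L_I = 0.22 × 0.0544 = 0.011968
  P(Z=II)·L_II = 0.78 × 0.0435 = 0.03393
Denominator: 0.011968 + 0.03393 = 0.045898
P(Cluster I | data) ≈ 0.2608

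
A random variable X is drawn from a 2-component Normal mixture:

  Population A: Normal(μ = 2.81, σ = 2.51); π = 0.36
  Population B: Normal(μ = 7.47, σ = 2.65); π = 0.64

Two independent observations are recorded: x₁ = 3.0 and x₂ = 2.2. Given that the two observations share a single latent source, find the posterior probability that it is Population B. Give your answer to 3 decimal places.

The responsibility of component k is w_k f_k(x) divided by Σ_j w_j f_j(x).
Since both observations come from the same component, the likelihood for component k is f_k(x₁)·f_k(x₂).
  p_A = [0.158486] × [0.154316] = 0.024457
  p_B = [0.0362929] × [0.0208392] = 0.000756314
Prior × likelihood for each component:
  w_A·p_A = 0.36 × 0.024457 = 0.00880452
  w_B·p_B = 0.64 × 0.000756314 = 0.000484041
Sum: 0.00880452 + 0.000484041 = 0.00928856
Responsibility of Population B: 0.000484041 / 0.00928856 ≈ 0.052

0.052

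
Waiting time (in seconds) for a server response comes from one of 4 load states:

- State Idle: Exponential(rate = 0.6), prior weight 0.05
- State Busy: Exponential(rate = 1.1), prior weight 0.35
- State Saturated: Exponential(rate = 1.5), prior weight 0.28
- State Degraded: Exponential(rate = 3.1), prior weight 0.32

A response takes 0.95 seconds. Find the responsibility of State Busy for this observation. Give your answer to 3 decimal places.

0.443

Posterior ∝ prior × likelihood, so P(k | x) ∝ π_k f_k(x); normalise over all components.
Exponential densities:
  f_Idle = 0.6·e^(−0.6·0.95) = 0.6·e^(−0.5700) = 0.339315
  f_Busy = 1.1·e^(−1.1·0.95) = 1.1·e^(−1.0450) = 0.386861
  f_Saturated = 1.5·e^(−1.5·0.95) = 1.5·e^(−1.4250) = 0.360763
  f_Degraded = 3.1·e^(−3.1·0.95) = 3.1·e^(−2.9450) = 0.163066
Weight by the priors:
  π_Idle·f_Idle = 0.05 × 0.339315 = 0.0169658
  π_Busy·f_Busy = 0.35 × 0.386861 = 0.135401
  π_Saturated·f_Saturated = 0.28 × 0.360763 = 0.101014
  π_Degraded·f_Degraded = 0.32 × 0.163066 = 0.0521812
Evidence: 0.0169658 + 0.135401 + 0.101014 + 0.0521812 = 0.305562
P(State Busy | the observation) = 0.135401 / 0.305562 ≈ 0.443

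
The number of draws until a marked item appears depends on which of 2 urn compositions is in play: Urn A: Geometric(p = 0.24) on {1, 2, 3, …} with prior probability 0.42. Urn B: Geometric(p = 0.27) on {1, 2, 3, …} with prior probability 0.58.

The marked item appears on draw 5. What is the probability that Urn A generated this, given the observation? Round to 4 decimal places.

0.4306

Apply Bayes' rule: the posterior for each component is proportional to its prior times its likelihood at x.
Component likelihoods at x = 5:
  f_A = 0.24·(1−0.24)^4 = 0.24·0.333622 = 0.0800692
  f_B = 0.27·(1−0.27)^4 = 0.27·0.283982 = 0.0766753
Weight by the priors:
  π_A·f_A = 0.42 × 0.0800692 = 0.0336291
  π_B·f_B = 0.58 × 0.0766753 = 0.0444716
Sum: 0.0336291 + 0.0444716 = 0.0781007
P(Urn A | data) ≈ 0.4306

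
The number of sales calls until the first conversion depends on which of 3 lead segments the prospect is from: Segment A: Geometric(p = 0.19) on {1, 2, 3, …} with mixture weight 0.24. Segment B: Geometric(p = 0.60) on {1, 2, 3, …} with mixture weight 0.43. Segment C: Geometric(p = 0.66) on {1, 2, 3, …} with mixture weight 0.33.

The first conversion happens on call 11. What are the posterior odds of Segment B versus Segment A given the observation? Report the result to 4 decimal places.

Since P(k|x) ∝ w_k f_k(x), the posterior odds are w_i f_i(x) / (w_j f_j(x)).
Evaluate each component's likelihood at the observed value:
  f_A = 0.19·(1−0.19)^10 = 0.19·0.121577 = 0.0230996
  f_B = 0.60·(1−0.60)^10 = 0.60·0.000104858 = 6.29146e-05
  f_C = 0.66·(1−0.66)^10 = 0.66·2.06438e-05 = 1.36249e-05
Odds = (0.43/0.24) × (6.29146e-05/0.0230996) = 1.79167 × 0.00272363 ≈ 0.0049

0.0049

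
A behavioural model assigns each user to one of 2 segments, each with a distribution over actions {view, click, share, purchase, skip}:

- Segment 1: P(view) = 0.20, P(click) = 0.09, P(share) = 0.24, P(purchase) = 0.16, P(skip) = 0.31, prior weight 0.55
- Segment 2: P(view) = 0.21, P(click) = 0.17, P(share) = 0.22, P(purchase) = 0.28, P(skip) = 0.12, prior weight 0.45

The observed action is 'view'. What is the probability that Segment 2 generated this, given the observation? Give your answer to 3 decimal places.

0.462

By Bayes' theorem, P(k | x) = π_k f_k(x) / Σ_j π_j f_j(x).
Component likelihoods at x = 'view':
  f_1 = P(view | comp) = 0.20
  f_2 = P(view | comp) = 0.21
Prior × likelihood for each component:
  π_1·f_1 = 0.55 × 0.2 = 0.11
  π_2·f_2 = 0.45 × 0.21 = 0.0945
Denominator: 0.11 + 0.0945 = 0.2045
P(Segment 2 | x) = 0.0945 / 0.2045 ≈ 0.462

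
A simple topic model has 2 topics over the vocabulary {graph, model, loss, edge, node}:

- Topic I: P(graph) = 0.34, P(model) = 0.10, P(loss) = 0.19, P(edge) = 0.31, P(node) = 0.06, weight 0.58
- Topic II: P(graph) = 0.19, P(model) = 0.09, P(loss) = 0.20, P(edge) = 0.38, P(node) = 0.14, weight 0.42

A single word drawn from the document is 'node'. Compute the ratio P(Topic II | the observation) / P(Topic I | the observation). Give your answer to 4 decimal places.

1.6897

The posterior odds equal the prior odds times the likelihood ratio: (π_i/π_j)·(f_i(x)/f_j(x)).
Evaluate each component's likelihood at the observed value:
  p_I = 0.06
  p_II = 0.14
0.0588 / 0.0348 ≈ 1.6897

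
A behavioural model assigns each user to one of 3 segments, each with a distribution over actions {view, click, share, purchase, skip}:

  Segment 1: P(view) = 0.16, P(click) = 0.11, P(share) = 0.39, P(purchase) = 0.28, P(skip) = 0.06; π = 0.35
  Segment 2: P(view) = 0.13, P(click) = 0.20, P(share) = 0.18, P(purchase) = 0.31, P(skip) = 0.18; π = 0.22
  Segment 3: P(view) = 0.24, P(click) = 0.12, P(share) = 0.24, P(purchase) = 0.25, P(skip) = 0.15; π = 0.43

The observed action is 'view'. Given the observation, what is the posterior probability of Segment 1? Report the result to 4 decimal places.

0.2982

P(component k | x) = P(Z=k)·f_k(x) / marginal(x), where marginal(x) = Σ_j P(Z=j)·f_j(x).
Component likelihoods at x = 'view':
  p_1 = 0.16
  p_2 = 0.13
  p_3 = 0.24
Prior × likelihood for each component:
  P(Z=1)·p_1 = 0.35 × 0.16 = 0.056
  P(Z=2)·p_2 = 0.22 × 0.13 = 0.0286
  P(Z=3)·p_3 = 0.43 × 0.24 = 0.1032
Normaliser: 0.056 + 0.0286 + 0.1032 = 0.1878
Responsibility of Segment 1: 0.056 / 0.1878 ≈ 0.2982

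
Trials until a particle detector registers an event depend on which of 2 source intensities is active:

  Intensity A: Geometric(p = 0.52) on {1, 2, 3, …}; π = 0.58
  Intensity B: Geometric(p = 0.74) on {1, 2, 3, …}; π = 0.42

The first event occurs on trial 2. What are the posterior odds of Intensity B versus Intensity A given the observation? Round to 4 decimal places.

0.5582

Posterior odds = (P(Z=i) f_i(x)) / (P(Z=j) f_j(x)); the normalising sum cancels.
Geometric probabilities:
  L_A = 0.2496
  L_B = 0.1924
Posterior odds = (P(Z=B)·L_B) / (P(Z=A)·L_A) = (0.42·0.1924) / (0.58·0.2496) = 0.080808 / 0.144768 ≈ 0.5582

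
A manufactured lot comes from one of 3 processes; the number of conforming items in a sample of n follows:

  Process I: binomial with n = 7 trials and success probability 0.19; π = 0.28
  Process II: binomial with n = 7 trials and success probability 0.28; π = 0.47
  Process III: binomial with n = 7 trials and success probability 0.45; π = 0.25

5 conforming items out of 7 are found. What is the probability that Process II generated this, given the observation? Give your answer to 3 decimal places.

0.225

P(component k | x) = π_k·f_k(x) / marginal(x), where marginal(x) = Σ_j π_j·f_j(x).
Binomial probabilities:
  f_I = C(7,5)·0.19^5·0.81^2 = 21·0.00024761·0.6561 = 0.00341159
  f_II = C(7,5)·0.28^5·0.72^2 = 21·0.00172104·0.5184 = 0.0187359
  f_III = C(7,5)·0.45^5·0.55^2 = 21·0.0184528·0.3025 = 0.117221
Multiply by the mixture weights:
  π_I·f_I = 0.28 × 0.00341159 = 0.000955246
  π_II·f_II = 0.47 × 0.0187359 = 0.00880587
  π_III·f_III = 0.25 × 0.117221 = 0.0293054
Marginal: 0.000955246 + 0.00880587 + 0.0293054 = 0.0390665
So the posterior for Process II is 0.00880587 / 0.0390665 ≈ 0.225.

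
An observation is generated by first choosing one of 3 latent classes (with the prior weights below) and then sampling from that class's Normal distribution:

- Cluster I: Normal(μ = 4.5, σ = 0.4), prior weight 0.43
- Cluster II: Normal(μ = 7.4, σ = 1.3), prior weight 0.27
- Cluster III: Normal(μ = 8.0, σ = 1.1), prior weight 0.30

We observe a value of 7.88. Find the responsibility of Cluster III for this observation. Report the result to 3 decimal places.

Apply Bayes' rule: the posterior for each component is proportional to its prior times its likelihood at x.
Evaluate each component's likelihood at the observed value:
  L_I = (1/(0.4·√(2π)))·exp(−(7.88−4.5)²/(2·0.4²)) = 0.997356·exp(-35.70125) = 3.11885e-16
  L_II = (1/(1.3·√(2π)))·exp(−(7.88−7.4)²/(2·1.3²)) = 0.306879·exp(-0.06817) = 0.286657
  L_III = (1/(1.1·√(2π)))·exp(−(7.88−8.0)²/(2·1.1²)) = 0.362675·exp(-0.00595) = 0.360523
Prior × likelihood for each component:
  π_I·L_I = 0.43 × 3.11885e-16 = 1.3411e-16
  π_II·L_II = 0.27 × 0.286657 = 0.0773974
  π_III·L_III = 0.30 × 0.360523 = 0.108157
Evidence: 1.3411e-16 + 0.0773974 + 0.108157 = 0.185554
P(Cluster III | the observation) ≈ 0.583

0.583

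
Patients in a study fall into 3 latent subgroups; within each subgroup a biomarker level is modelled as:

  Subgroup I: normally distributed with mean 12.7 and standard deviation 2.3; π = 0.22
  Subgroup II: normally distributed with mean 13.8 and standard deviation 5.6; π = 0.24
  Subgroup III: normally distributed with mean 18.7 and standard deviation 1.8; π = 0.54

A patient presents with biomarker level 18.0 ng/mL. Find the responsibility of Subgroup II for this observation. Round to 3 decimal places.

0.102

Posterior ∝ prior × likelihood, so P(k | x) ∝ P(Z=k) f_k(x); normalise over all components.
Evaluate each component's likelihood at the observed value:
  f_I = (1/(2.3·√(2π)))·exp(−(18.0−12.7)²/(2·2.3²)) = 0.173453·exp(-2.65501) = 0.0121934
  f_II = (1/(5.6·√(2π)))·exp(−(18.0−13.8)²/(2·5.6²)) = 0.071240·exp(-0.28125) = 0.0537745
  f_III = (1/(1.8·√(2π)))·exp(−(18.0−18.7)²/(2·1.8²)) = 0.221635·exp(-0.07562) = 0.205493
Unnormalised posteriors:
  P(Z=I)·f_I = 0.22 × 0.0121934 = 0.00268256
  P(Z=II)·f_II = 0.24 × 0.0537745 = 0.0129059
  P(Z=III)·f_III = 0.54 × 0.205493 = 0.110966
Normaliser: 0.00268256 + 0.0129059 + 0.110966 = 0.126555
So the posterior for Subgroup II is 0.0129059 / 0.126555 ≈ 0.102.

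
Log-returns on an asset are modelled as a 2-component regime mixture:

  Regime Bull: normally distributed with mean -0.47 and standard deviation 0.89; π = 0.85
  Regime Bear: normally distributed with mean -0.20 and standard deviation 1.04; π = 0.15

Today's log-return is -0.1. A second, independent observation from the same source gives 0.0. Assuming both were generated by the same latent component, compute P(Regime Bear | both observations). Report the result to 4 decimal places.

0.1367

Posterior ∝ prior × likelihood, so P(k | x) ∝ P(Z=k) f_k(x); normalise over all components.
Since both observations come from the same component, the likelihood for component k is f_k(x₁)·f_k(x₂).
  p_Bull = [(1/(0.89·√(2π)))·exp(−(-0.1−-0.47)²/(2·0.89²)) = 0.448250·exp(-0.08642) = 0.41114] × [0.389908] = 0.160307
  p_Bear = [(1/(1.04·√(2π)))·exp(−(-0.1−-0.20)²/(2·1.04²)) = 0.383598·exp(-0.00462) = 0.381829] × [0.37657] = 0.143786
Weight by the priors:
  P(Z=Bull)·p_Bull = 0.85 × 0.160307 = 0.136261
  P(Z=Bear)·p_Bear = 0.15 × 0.143786 = 0.0215678
Marginal: 0.136261 + 0.0215678 = 0.157829
P(Regime Bear | x₁, x₂) ≈ 0.1367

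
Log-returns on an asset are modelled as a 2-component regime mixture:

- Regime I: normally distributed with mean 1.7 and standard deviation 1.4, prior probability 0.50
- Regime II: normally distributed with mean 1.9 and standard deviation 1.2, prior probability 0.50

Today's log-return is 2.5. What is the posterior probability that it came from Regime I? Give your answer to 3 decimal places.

By Bayes' theorem, P(k | x) = π_k f_k(x) / Σ_j π_j f_j(x).
Evaluate each component's likelihood at the observed value:
  p_I = (1/(1.4·√(2π)))·exp(−(2.5−1.7)²/(2·1.4²)) = 0.284959·exp(-0.16327) = 0.242034
  p_II = (1/(1.2·√(2π)))·exp(−(2.5−1.9)²/(2·1.2²)) = 0.332452·exp(-0.12500) = 0.293388
Unnormalised posteriors:
  π_I·p_I = 0.50 × 0.242034 = 0.121017
  π_II·p_II = 0.50 × 0.293388 = 0.146694
Normaliser: 0.121017 + 0.146694 = 0.267711
P(Regime I | data) ≈ 0.452

0.452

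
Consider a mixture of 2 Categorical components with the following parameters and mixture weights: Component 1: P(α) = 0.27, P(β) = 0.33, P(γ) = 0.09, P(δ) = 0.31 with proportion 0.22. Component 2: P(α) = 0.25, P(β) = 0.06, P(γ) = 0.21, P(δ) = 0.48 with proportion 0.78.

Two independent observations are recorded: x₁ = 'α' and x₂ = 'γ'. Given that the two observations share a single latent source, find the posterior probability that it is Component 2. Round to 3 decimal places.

P(component k | x) = w_k·f_k(x) / marginal(x), where marginal(x) = Σ_j w_j·f_j(x).
Since both observations come from the same component, the likelihood for component k is f_k(x₁)·f_k(x₂).
  L_1 = [P(α | comp) = 0.27] × [0.09] = 0.0243
  L_2 = [P(α | comp) = 0.25] × [0.21] = 0.0525
Weight by the priors:
  w_1·L_1 = 0.22 × 0.0243 = 0.005346
  w_2·L_2 = 0.78 × 0.0525 = 0.04095
Normaliser: 0.005346 + 0.04095 = 0.046296
P(Component 2 | x₁,x₂) = 0.04095 / 0.046296 ≈ 0.885

0.885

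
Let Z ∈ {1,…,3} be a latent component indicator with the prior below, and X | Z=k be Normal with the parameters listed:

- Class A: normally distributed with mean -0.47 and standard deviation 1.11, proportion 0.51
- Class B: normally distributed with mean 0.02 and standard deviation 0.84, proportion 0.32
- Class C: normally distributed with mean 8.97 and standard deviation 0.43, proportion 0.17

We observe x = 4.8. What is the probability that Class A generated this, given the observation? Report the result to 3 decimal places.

0.994

The responsibility of component k is P(Z=k) f_k(x) divided by Σ_j P(Z=j) f_j(x).
Evaluate each component's likelihood at the observed value:
  f_A = (1/(1.11·√(2π)))·exp(−(4.8−-0.47)²/(2·1.11²)) = 0.359407·exp(-11.27055) = 4.57981e-06
  f_B = (1/(0.84·√(2π)))·exp(−(4.8−0.02)²/(2·0.84²)) = 0.474931·exp(-16.19076) = 4.41645e-08
  f_C = (1/(0.43·√(2π)))·exp(−(4.8−8.97)²/(2·0.43²)) = 0.927773·exp(-47.02244) = 3.51442e-21
Weight by the priors:
  P(Z=A)·f_A = 0.51 × 4.57981e-06 = 2.3357e-06
  P(Z=B)·f_B = 0.32 × 4.41645e-08 = 1.41326e-08
  P(Z=C)·f_C = 0.17 × 3.51442e-21 = 5.97451e-22
Sum: 2.3357e-06 + 1.41326e-08 + 5.97451e-22 = 2.34984e-06
P(Class A | the observation) ≈ 0.994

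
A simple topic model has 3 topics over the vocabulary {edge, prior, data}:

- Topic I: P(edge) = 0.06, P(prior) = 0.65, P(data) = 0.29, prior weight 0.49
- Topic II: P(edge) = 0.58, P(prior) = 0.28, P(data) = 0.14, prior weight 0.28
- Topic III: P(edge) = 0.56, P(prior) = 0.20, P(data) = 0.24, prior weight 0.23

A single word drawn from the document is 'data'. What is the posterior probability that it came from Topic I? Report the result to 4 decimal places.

0.6008

Posterior ∝ prior × likelihood, so P(k | x) ∝ π_k f_k(x); normalise over all components.
Evaluate each component's likelihood at the observed value:
  f_I = 0.29
  f_II = 0.14
  f_III = 0.24
Weight by the priors:
  π_I·f_I = 0.49 × 0.29 = 0.1421
  π_II·f_II = 0.28 × 0.14 = 0.0392
  π_III·f_III = 0.23 × 0.24 = 0.0552
Denominator: 0.1421 + 0.0392 + 0.0552 = 0.2365
P(Topic I | the observation) = 0.1421 / 0.2365 ≈ 0.6008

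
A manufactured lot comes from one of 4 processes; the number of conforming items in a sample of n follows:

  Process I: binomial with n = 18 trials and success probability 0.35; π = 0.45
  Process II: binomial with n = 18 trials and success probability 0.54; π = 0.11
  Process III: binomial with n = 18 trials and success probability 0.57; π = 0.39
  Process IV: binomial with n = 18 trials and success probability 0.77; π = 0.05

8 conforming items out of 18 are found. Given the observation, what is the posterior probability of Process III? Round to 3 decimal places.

0.355

The responsibility of component k is π_k f_k(x) divided by Σ_j π_j f_j(x).
Component likelihoods at x = 8 conforming items out of 18:
  f_I = C(18,8)·0.35^8·0.65^10 = 43758·0.000225188·0.0134627 = 0.132659
  f_II = C(18,8)·0.54^8·0.46^10 = 43758·0.0072302·0.000424207 = 0.13421
  f_III = C(18,8)·0.57^8·0.43^10 = 43758·0.0111429·0.000216115 = 0.105376
  f_IV = C(18,8)·0.77^8·0.23^10 = 43758·0.123574·4.14265e-07 = 0.00224007
Weight by the priors:
  π_I·f_I = 0.45 × 0.132659 = 0.0596964
  π_II·f_II = 0.11 × 0.13421 = 0.0147631
  π_III·f_III = 0.39 × 0.105376 = 0.0410966
  π_IV·f_IV = 0.05 × 0.00224007 = 0.000112004
Marginal: 0.0596964 + 0.0147631 + 0.0410966 + 0.000112004 = 0.115668
P(Process III | the observation) = 0.0410966 / 0.115668 ≈ 0.355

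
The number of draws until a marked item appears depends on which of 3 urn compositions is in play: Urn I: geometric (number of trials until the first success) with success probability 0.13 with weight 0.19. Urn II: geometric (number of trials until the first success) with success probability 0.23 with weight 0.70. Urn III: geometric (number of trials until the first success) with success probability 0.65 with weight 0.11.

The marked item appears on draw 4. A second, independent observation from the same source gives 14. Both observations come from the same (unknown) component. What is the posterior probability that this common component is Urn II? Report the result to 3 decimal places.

0.620

Posterior ∝ prior × likelihood, so P(k | x) ∝ w_k f_k(x); normalise over all components.
Since both observations come from the same component, the likelihood for component k is f_k(x₁)·f_k(x₂).
  L_I = [0.13·(1−0.13)^3 = 0.13·0.658503 = 0.0856054] × [0.0212664] = 0.00182052
  L_II = [0.23·(1−0.23)^3 = 0.23·0.456533 = 0.105003] × [0.0076932] = 0.000807806
  L_III = [0.65·(1−0.65)^3 = 0.65·0.042875 = 0.0278687] × [7.68773e-07] = 2.14247e-08
Multiply by the mixture weights:
  w_I·L_I = 0.19 × 0.00182052 = 0.000345898
  w_II·L_II = 0.70 × 0.000807806 = 0.000565464
  w_III·L_III = 0.11 × 2.14247e-08 = 2.35672e-09
Sum: 0.000345898 + 0.000565464 + 2.35672e-09 = 0.000911365
Responsibility of Urn II: 0.000565464 / 0.000911365 ≈ 0.620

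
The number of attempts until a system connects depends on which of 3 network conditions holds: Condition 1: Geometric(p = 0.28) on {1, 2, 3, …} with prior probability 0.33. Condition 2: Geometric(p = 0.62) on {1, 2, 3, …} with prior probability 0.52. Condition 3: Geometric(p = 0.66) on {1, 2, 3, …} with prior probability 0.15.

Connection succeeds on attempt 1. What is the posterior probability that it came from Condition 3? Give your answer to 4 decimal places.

Posterior ∝ prior × likelihood, so P(k | x) ∝ π_k f_k(x); normalise over all components.
Component likelihoods at x = 1:
  L_1 = 0.28·(1−0.28)^0 = 0.28·1 = 0.28
  L_2 = 0.62·(1−0.62)^0 = 0.62·1 = 0.62
  L_3 = 0.66·(1−0.66)^0 = 0.66·1 = 0.66
Prior × likelihood for each component:
  π_1·L_1 = 0.33 × 0.28 = 0.0924
  π_2·L_2 = 0.52 × 0.62 = 0.3224
  π_3·L_3 = 0.15 × 0.66 = 0.099
Evidence: 0.0924 + 0.3224 + 0.099 = 0.5138
Responsibility of Condition 3: 0.099 / 0.5138 ≈ 0.1927

0.1927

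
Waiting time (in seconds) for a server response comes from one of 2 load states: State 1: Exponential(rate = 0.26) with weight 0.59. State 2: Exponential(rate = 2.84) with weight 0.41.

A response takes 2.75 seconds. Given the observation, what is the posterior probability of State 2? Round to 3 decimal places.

P(component k | x) = P(Z=k)·f_k(x) / marginal(x), where marginal(x) = Σ_j P(Z=j)·f_j(x).
Exponential densities:
  f_1 = 0.26·e^(−0.26·2.75) = 0.26·e^(−0.7150) = 0.12719
  f_2 = 2.84·e^(−2.84·2.75) = 2.84·e^(−7.8100) = 0.00115207
Unnormalised posteriors:
  P(Z=1)·f_1 = 0.59 × 0.12719 = 0.0750421
  P(Z=2)·f_2 = 0.41 × 0.00115207 = 0.000472348
Marginal: 0.0750421 + 0.000472348 = 0.0755144
So the posterior for State 2 is 0.000472348 / 0.0755144 ≈ 0.006.

0.006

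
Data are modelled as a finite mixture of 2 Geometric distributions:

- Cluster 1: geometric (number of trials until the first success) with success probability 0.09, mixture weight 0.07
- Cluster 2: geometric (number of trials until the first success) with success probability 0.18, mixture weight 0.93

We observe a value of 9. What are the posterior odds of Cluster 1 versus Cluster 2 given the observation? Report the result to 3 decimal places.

0.087

Since P(k|x) ∝ w_k f_k(x), the posterior odds are w_i f_i(x) / (w_j f_j(x)).
Evaluate each component's likelihood at the observed value:
  L_1 = 0.0423227
  L_2 = 0.0367945
0.00296259 / 0.0342189 ≈ 0.087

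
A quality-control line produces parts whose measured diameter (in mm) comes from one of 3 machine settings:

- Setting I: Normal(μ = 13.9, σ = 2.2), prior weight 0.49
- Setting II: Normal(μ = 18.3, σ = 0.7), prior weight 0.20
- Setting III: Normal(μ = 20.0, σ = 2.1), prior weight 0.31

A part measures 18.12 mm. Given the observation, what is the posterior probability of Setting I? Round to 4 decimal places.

0.0862

The responsibility of component k is w_k f_k(x) divided by Σ_j w_j f_j(x).
Evaluate each component's likelihood at the observed value:
  L_I = (1/(2.2·√(2π)))·exp(−(18.12−13.9)²/(2·2.2²)) = 0.181337·exp(-1.83971) = 0.0288079
  L_II = (1/(0.7·√(2π)))·exp(−(18.12−18.3)²/(2·0.7²)) = 0.569918·exp(-0.03306) = 0.551383
  L_III = (1/(2.1·√(2π)))·exp(−(18.12−20.0)²/(2·2.1²)) = 0.189973·exp(-0.40073) = 0.12725
Weight by the priors:
  w_I·L_I = 0.49 × 0.0288079 = 0.0141159
  w_II·L_II = 0.20 × 0.551383 = 0.110277
  w_III·L_III = 0.31 × 0.12725 = 0.0394475
Normaliser: 0.0141159 + 0.110277 + 0.0394475 = 0.16384
Responsibility of Setting I: 0.0141159 / 0.16384 ≈ 0.0862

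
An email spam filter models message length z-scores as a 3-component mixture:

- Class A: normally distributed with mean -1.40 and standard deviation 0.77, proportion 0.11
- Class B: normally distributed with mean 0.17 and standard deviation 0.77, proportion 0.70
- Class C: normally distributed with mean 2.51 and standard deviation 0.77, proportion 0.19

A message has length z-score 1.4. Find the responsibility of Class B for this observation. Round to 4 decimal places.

0.7437

P(component k | x) = π_k·f_k(x) / marginal(x), where marginal(x) = Σ_j π_j·f_j(x).
Normal densities:
  p_A = (1/(0.77·√(2π)))·exp(−(1.4−-1.40)²/(2·0.77²)) = 0.518107·exp(-6.61157) = 0.000696708
  p_B = (1/(0.77·√(2π)))·exp(−(1.4−0.17)²/(2·0.77²)) = 0.518107·exp(-1.27585) = 0.144652
  p_C = (1/(0.77·√(2π)))·exp(−(1.4−2.51)²/(2·0.77²)) = 0.518107·exp(-1.03905) = 0.183302
Prior × likelihood for each component:
  π_A·p_A = 0.11 × 0.000696708 = 7.66379e-05
  π_B·p_B = 0.70 × 0.144652 = 0.101257
  π_C·p_C = 0.19 × 0.183302 = 0.0348274
Sum: 7.66379e-05 + 0.101257 + 0.0348274 = 0.136161
So the posterior for Class B is 0.101257 / 0.136161 ≈ 0.7437.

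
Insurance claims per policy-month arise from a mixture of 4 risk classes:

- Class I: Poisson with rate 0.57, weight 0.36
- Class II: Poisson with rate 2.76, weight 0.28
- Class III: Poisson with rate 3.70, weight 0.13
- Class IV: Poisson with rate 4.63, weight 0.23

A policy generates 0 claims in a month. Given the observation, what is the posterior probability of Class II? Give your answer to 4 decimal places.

P(component k | x) = π_k·f_k(x) / marginal(x), where marginal(x) = Σ_j π_j·f_j(x).
Poisson probabilities:
  L_I = e^(−0.57)·0.57^0/0! = 0.565525
  L_II = e^(−2.76)·2.76^0/0! = 0.0632918
  L_III = e^(−3.70)·3.70^0/0! = 0.0247235
  L_IV = e^(−4.63)·4.63^0/0! = 0.00975476
Weight by the priors:
  π_I·L_I = 0.36 × 0.565525 = 0.203589
  π_II·L_II = 0.28 × 0.0632918 = 0.0177217
  π_III·L_III = 0.13 × 0.0247235 = 0.00321406
  π_IV·L_IV = 0.23 × 0.00975476 = 0.00224359
Denominator: 0.203589 + 0.0177217 + 0.00321406 + 0.00224359 = 0.226769
So the posterior for Class II is 0.0177217 / 0.226769 ≈ 0.0781.

0.0781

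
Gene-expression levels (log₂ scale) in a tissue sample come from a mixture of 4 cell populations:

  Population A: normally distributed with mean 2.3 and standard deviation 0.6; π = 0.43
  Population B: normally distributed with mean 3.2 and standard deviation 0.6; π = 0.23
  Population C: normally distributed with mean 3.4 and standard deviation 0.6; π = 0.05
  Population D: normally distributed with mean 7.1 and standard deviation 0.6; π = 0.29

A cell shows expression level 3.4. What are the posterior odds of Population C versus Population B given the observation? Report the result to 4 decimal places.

0.2298

Only the two components matter; the odds are (π_i f_i(x)) / (π_j f_j(x)).
Evaluate each component's likelihood at the observed value:
  f_A = (1/(0.6·√(2π)))·exp(−(3.4−2.3)²/(2·0.6²)) = 0.664904·exp(-1.68056) = 0.123852
  f_B = (1/(0.6·√(2π)))·exp(−(3.4−3.2)²/(2·0.6²)) = 0.664904·exp(-0.05556) = 0.628972
  f_C = (1/(0.6·√(2π)))·exp(−(3.4−3.4)²/(2·0.6²)) = 0.664904·exp(-0.00000) = 0.664904
  f_D = (1/(0.6·√(2π)))·exp(−(3.4−7.1)²/(2·0.6²)) = 0.664904·exp(-19.01389) = 3.67394e-09
0.0332452 / 0.144664 ≈ 0.2298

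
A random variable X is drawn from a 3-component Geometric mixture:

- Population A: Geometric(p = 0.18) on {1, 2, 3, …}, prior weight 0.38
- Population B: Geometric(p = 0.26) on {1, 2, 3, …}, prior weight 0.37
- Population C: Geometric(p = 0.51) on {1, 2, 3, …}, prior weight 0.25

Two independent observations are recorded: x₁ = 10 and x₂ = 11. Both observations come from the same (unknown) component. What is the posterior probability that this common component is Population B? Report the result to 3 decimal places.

0.224

The responsibility of component k is P(Z=k) f_k(x) divided by Σ_j P(Z=j) f_j(x).
Since both observations come from the same component, the likelihood for component k is f_k(x₁)·f_k(x₂).
  p_A = [0.18·(1−0.18)^9 = 0.18·0.16762 = 0.0301715] × [0.0247406] = 0.000746463
  p_B = [0.26·(1−0.26)^9 = 0.26·0.0665404 = 0.0173005] × [0.0128024] = 0.000221488
  p_C = [0.51·(1−0.51)^9 = 0.51·0.00162841 = 0.000830491] × [0.000406941] = 3.3796e-07
Unnormalised posteriors:
  P(Z=A)·p_A = 0.38 × 0.000746463 = 0.000283656
  P(Z=B)·p_B = 0.37 × 0.000221488 = 8.19504e-05
  P(Z=C)·p_C = 0.25 × 3.3796e-07 = 8.44901e-08
Denominator: 0.000283656 + 8.19504e-05 + 8.44901e-08 = 0.000365691
P(Population B | x₁, x₂) = 8.19504e-05 / 0.000365691 ≈ 0.224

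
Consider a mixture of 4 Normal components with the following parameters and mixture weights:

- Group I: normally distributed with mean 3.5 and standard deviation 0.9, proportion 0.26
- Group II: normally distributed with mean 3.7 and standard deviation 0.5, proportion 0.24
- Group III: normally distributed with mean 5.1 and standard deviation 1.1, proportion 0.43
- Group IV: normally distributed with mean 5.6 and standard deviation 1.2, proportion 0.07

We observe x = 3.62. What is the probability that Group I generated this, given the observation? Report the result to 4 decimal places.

The responsibility of component k is π_k f_k(x) divided by Σ_j π_j f_j(x).
Normal densities:
  p_I = (1/(0.9·√(2π)))·exp(−(3.62−3.5)²/(2·0.9²)) = 0.443269·exp(-0.00889) = 0.439346
  p_II = (1/(0.5·√(2π)))·exp(−(3.62−3.7)²/(2·0.5²)) = 0.797885·exp(-0.01280) = 0.787737
  p_III = (1/(1.1·√(2π)))·exp(−(3.62−5.1)²/(2·1.1²)) = 0.362675·exp(-0.90512) = 0.146699
  p_IV = (1/(1.2·√(2π)))·exp(−(3.62−5.6)²/(2·1.2²)) = 0.332452·exp(-1.36125) = 0.0852208
Prior × likelihood for each component:
  π_I·p_I = 0.26 × 0.439346 = 0.11423
  π_II·p_II = 0.24 × 0.787737 = 0.189057
  π_III·p_III = 0.43 × 0.146699 = 0.0630806
  π_IV·p_IV = 0.07 × 0.0852208 = 0.00596545
Sum: 0.11423 + 0.189057 + 0.0630806 + 0.00596545 = 0.372333
So the posterior for Group I is 0.11423 / 0.372333 ≈ 0.3068.

0.3068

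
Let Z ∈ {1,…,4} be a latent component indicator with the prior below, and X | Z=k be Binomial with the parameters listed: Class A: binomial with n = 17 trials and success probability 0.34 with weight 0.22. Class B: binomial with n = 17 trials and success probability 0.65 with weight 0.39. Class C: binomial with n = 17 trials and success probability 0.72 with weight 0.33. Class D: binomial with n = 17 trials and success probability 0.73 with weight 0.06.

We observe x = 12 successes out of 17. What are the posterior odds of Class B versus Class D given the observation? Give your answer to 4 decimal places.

5.9091

The posterior odds equal the prior odds times the likelihood ratio: (w_i/w_j)·(f_i(x)/f_j(x)).
Component likelihoods at x = 12 successes out of 17:
  p_A = C(17,12)·0.34^12·0.66^5 = 6188·2.38642e-06·0.125233 = 0.00184934
  p_B = C(17,12)·0.65^12·0.35^5 = 6188·0.00568801·0.00525219 = 0.184863
  p_C = C(17,12)·0.72^12·0.28^5 = 6188·0.0194084·0.00172104 = 0.206695
  p_D = C(17,12)·0.73^12·0.27^5 = 6188·0.022902·0.00143489 = 0.20335
Odds = (0.39/0.06) × (0.184863/0.20335) = 6.5 × 0.909091 ≈ 5.9091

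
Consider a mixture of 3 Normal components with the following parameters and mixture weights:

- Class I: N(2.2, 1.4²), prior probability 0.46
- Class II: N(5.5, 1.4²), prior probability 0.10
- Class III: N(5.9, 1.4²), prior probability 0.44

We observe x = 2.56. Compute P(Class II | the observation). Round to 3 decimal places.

The responsibility of component k is w_k f_k(x) divided by Σ_j w_j f_j(x).
Normal densities:
  f_I = 0.275692
  f_II = 0.0314169
  f_III = 0.0165524
Weight by the priors:
  w_I·f_I = 0.46 × 0.275692 = 0.126818
  w_II·f_II = 0.10 × 0.0314169 = 0.00314169
  w_III·f_III = 0.44 × 0.0165524 = 0.00728303
Sum: 0.126818 + 0.00314169 + 0.00728303 = 0.137243
P(Class II | data) = 0.00314169 / 0.137243 ≈ 0.023

0.023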